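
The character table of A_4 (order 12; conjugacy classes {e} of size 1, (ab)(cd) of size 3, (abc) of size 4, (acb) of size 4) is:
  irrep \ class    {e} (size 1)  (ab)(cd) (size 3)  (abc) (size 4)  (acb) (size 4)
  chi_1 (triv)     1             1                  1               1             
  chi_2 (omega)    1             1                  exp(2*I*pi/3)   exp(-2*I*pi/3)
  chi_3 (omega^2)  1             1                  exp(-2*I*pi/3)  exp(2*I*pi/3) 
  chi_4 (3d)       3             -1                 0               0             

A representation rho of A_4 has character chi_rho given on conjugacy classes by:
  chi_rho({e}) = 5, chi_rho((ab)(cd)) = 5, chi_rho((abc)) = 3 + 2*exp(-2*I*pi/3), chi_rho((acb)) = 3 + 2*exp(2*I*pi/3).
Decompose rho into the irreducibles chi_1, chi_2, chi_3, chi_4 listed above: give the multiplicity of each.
Multiplicities: chi_1: 3, chi_2: 0, chi_3: 2, chi_4: 0.

Reasoning: Use <chi_rho, chi> = (1/|G|) sum_C |C| * chi_rho(C) * conj(chi(C)) with |G| = 12 for each irreducible chi in the table:
  <chi_rho, chi_1> = (1/12)[1*(5)*conj(1) + 3*(5)*conj(1) + 4*(3 + 2*exp(-2*I*pi/3))*conj(1) + 4*(3 + 2*exp(2*I*pi/3))*conj(1)]
      = (1/12)[(5) + (15) + (12 + 8*exp(-2*I*pi/3)) + (12 + 8*exp(2*I*pi/3))] = 36/12 = 3
  <chi_rho, chi_2> = (1/12)[1*(5)*conj(1) + 3*(5)*conj(1) + 4*(3 + 2*exp(-2*I*pi/3))*conj(exp(2*I*pi/3)) + 4*(3 + 2*exp(2*I*pi/3))*conj(exp(-2*I*pi/3))]
      = (1/12)[(5) + (15) + (12*exp(-2*I*pi/3) + 8*exp(2*I*pi/3)) + (8*exp(-2*I*pi/3) + 12*exp(2*I*pi/3))] = 0/12 = 0
  <chi_rho, chi_3> = (1/12)[1*(5)*conj(1) + 3*(5)*conj(1) + 4*(3 + 2*exp(-2*I*pi/3))*conj(exp(-2*I*pi/3)) + 4*(3 + 2*exp(2*I*pi/3))*conj(exp(2*I*pi/3))]
      = (1/12)[(5) + (15) + (8 + 12*exp(2*I*pi/3)) + (8 + 12*exp(-2*I*pi/3))] = 24/12 = 2
  <chi_rho, chi_4> = (1/12)[1*(5)*conj(3) + 3*(5)*conj(-1) + 4*(3 + 2*exp(-2*I*pi/3))*conj(0) + 4*(3 + 2*exp(2*I*pi/3))*conj(0)]
      = (1/12)[(15) + (-15) + (0) + (0)] = 0/12 = 0
(Exp terms are combined using exp(i*s)*conj(exp(i*t)) = exp(i*(s-t)), and sums of them are collapsed using the identity that for every m > 1 the m distinct m-th roots of unity sum to 0, e.g. 1 + exp(2*I*pi/3) + exp(-2*I*pi/3) = 0.)
Dimension check: dim(rho) = sum (mult * dim) = 3*1 + 0*1 + 2*1 + 0*3 = 5 = chi_rho(e) = 5.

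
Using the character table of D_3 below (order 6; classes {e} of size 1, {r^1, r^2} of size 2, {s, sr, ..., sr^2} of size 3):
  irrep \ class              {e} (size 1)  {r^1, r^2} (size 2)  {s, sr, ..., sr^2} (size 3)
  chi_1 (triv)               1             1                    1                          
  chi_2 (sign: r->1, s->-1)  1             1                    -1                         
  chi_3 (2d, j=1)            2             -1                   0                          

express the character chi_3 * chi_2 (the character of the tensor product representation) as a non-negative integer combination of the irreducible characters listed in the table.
chi_3 tensor chi_2 = chi_3 (all other irreducibles have multiplicity 0).

The character of a tensor product is the pointwise product (chi_3 * chi_2)(C) = chi_3(C) * chi_2(C):
  {e}: (2)*(1), {r^1, r^2}: (-1)*(1), {s, sr, ..., sr^2}: (0)*(-1)
so (chi_3 * chi_2) takes values
  {e} -> 2, {r^1, r^2} -> -1, {s, sr, ..., sr^2} -> 0.
Now take the inner product of this character with each irreducible chi from the table, <chi_3*chi_2, chi> = (1/6) sum_C |C| (chi_3*chi_2)(C) conj(chi(C)):
  <chi_3*chi_2, chi_1> = (1/6)[1*(2)*conj(1) + 2*(-1)*conj(1) + 3*(0)*conj(1)]
      = (1/6)[(2) + (-2) + (0)] = 0/6 = 0
  <chi_3*chi_2, chi_2> = (1/6)[1*(2)*conj(1) + 2*(-1)*conj(1) + 3*(0)*conj(-1)]
      = (1/6)[(2) + (-2) + (0)] = 0/6 = 0
  <chi_3*chi_2, chi_3> = (1/6)[1*(2)*conj(2) + 2*(-1)*conj(-1) + 3*(0)*conj(0)]
      = (1/6)[(4) + (2) + (0)] = 6/6 = 1
Hence the multiplicities are chi_3: 1. Dimension check: dim(chi_3)*dim(chi_2) = 2*1 = 2 and sum (mult * dim) = 1*2 = 2.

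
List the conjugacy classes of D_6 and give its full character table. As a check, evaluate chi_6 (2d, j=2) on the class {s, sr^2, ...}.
Conjugacy classes: {e} of size 1, {r^3} of size 1, {r^1, r^5} of size 2, {r^2, r^4} of size 2, {s, sr^2, ...} of size 3, {sr, sr^3, ...} of size 3.
Character table:
  irrep \ class              {e} (size 1)  {r^3} (size 1)  {r^1, r^5} (size 2)  {r^2, r^4} (size 2)  {s, sr^2, ...} (size 3)  {sr, sr^3, ...} (size 3)
  chi_1 (triv)               1             1               1                    1                    1                        1                       
  chi_2 (sign: r->1, s->-1)  1             1               1                    1                    -1                       -1                      
  chi_3 (r->-1, s->1)        1             -1              -1                   1                    1                        -1                      
  chi_4 (r->-1, s->-1)       1             -1              -1                   1                    -1                       1                       
  chi_5 (2d, j=1)            2             -2              1                    -1                   0                        0                       
  chi_6 (2d, j=2)            2             2               -1                   -1                   0                        0                       

Spot check: chi_6 (2d, j=2) on {s, sr^2, ...} = 0.

Derivation: D_6 has order 2*6 = 12 with 6 conjugacy classes, hence 6 irreducibles. Sum of squared dims 1 + 1 + 1 + 1 + 4 + 4 = 12 = |G|. Linear characters come from the abelianisation; the 2-dimensional irreps have character r^k -> 2*cos(2*pi*j*k/6), reflections -> 0.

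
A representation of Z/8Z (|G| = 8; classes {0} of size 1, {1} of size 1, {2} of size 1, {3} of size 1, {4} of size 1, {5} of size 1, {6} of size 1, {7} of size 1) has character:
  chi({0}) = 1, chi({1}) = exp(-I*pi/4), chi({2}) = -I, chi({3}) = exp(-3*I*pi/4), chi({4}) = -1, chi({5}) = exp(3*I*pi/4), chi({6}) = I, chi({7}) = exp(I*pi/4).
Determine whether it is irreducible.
Irreducible: <chi, chi> = 1.

Justification: <chi, chi> = (1/|G|) sum_C |C| * |chi(C)|^2 = (1/8)[1*|1|^2 + 1*|exp(-I*pi/4)|^2 + 1*|-I|^2 + 1*|exp(-3*I*pi/4)|^2 + 1*|-1|^2 + 1*|exp(3*I*pi/4)|^2 + 1*|I|^2 + 1*|exp(I*pi/4)|^2]
  = (1/8)[(1) + (1) + (1) + (1) + (1) + (1) + (1) + (1)] = 8/8 = 1.
(Exp terms are combined using exp(i*s)*conj(exp(i*t)) = exp(i*(s-t)), and sums of them are collapsed using the identity that for every m > 1 the m distinct m-th roots of unity sum to 0, e.g. 1 + exp(2*I*pi/3) + exp(-2*I*pi/3) = 0.)
A character is irreducible iff <chi, chi> = 1, so this representation is irreducible.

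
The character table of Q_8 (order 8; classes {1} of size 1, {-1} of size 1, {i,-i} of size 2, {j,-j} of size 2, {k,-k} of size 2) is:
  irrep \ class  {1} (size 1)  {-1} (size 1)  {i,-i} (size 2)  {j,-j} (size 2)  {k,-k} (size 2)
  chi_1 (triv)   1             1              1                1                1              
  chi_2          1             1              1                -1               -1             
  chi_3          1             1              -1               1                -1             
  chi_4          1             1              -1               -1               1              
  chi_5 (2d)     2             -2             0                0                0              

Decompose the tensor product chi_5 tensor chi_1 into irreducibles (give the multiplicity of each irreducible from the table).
chi_5 tensor chi_1 = chi_5 (all other irreducibles have multiplicity 0).

Working: The character of a tensor product is the pointwise product (chi_5 * chi_1)(C) = chi_5(C) * chi_1(C):
  {1}: (2)*(1), {-1}: (-2)*(1), {i,-i}: (0)*(1), {j,-j}: (0)*(1), {k,-k}: (0)*(1)
so (chi_5 * chi_1) takes values
  {1} -> 2, {-1} -> -2, {i,-i} -> 0, {j,-j} -> 0, {k,-k} -> 0.
Now take the inner product of this character with each irreducible chi from the table, <chi_5*chi_1, chi> = (1/8) sum_C |C| (chi_5*chi_1)(C) conj(chi(C)):
  <chi_5*chi_1, chi_1> = (1/8)[1*(2)*conj(1) + 1*(-2)*conj(1) + 2*(0)*conj(1) + 2*(0)*conj(1) + 2*(0)*conj(1)]
      = (1/8)[(2) + (-2) + (0) + (0) + (0)] = 0/8 = 0
  <chi_5*chi_1, chi_2> = (1/8)[1*(2)*conj(1) + 1*(-2)*conj(1) + 2*(0)*conj(1) + 2*(0)*conj(-1) + 2*(0)*conj(-1)]
      = (1/8)[(2) + (-2) + (0) + (0) + (0)] = 0/8 = 0
  <chi_5*chi_1, chi_3> = (1/8)[1*(2)*conj(1) + 1*(-2)*conj(1) + 2*(0)*conj(-1) + 2*(0)*conj(1) + 2*(0)*conj(-1)]
      = (1/8)[(2) + (-2) + (0) + (0) + (0)] = 0/8 = 0
  <chi_5*chi_1, chi_4> = (1/8)[1*(2)*conj(1) + 1*(-2)*conj(1) + 2*(0)*conj(-1) + 2*(0)*conj(-1) + 2*(0)*conj(1)]
      = (1/8)[(2) + (-2) + (0) + (0) + (0)] = 0/8 = 0
  <chi_5*chi_1, chi_5> = (1/8)[1*(2)*conj(2) + 1*(-2)*conj(-2) + 2*(0)*conj(0) + 2*(0)*conj(0) + 2*(0)*conj(0)]
      = (1/8)[(4) + (4) + (0) + (0) + (0)] = 8/8 = 1
Hence the multiplicities are chi_5: 1. Dimension check: dim(chi_5)*dim(chi_1) = 2*1 = 2 and sum (mult * dim) = 1*2 = 2.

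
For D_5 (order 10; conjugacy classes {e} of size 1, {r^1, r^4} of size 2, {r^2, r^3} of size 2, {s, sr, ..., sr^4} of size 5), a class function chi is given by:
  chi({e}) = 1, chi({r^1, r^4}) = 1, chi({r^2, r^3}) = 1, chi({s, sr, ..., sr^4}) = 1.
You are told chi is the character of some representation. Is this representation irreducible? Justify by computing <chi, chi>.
Irreducible: <chi, chi> = 1.

<chi, chi> = (1/|G|) sum_C |C| * |chi(C)|^2 = (1/10)[1*|1|^2 + 2*|1|^2 + 2*|1|^2 + 5*|1|^2]
  = (1/10)[(1) + (2) + (2) + (5)] = 10/10 = 1.
A character is irreducible iff <chi, chi> = 1, so this representation is irreducible.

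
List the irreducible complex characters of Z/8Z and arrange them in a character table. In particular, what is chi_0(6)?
Character table of Z/8Z (irreps indexed chi_0,...,chi_7 with chi_k(m) = zeta_8^(k*m), zeta_8 = exp(2*pi*i/8)):
  irrep \ class  {0} (size 1)  {1} (size 1)    {2} (size 1)  {3} (size 1)    {4} (size 1)  {5} (size 1)    {6} (size 1)  {7} (size 1)  
  chi_0          1             1               1             1               1             1               1             1             
  chi_1          1             exp(I*pi/4)     I             exp(3*I*pi/4)   -1            exp(-3*I*pi/4)  -I            exp(-I*pi/4)  
  chi_2          1             I               -1            -I              1             I               -1            -I            
  chi_3          1             exp(3*I*pi/4)   -I            exp(I*pi/4)     -1            exp(-I*pi/4)    I             exp(-3*I*pi/4)
  chi_4          1             -1              1             -1              1             -1              1             -1            
  chi_5          1             exp(-3*I*pi/4)  I             exp(-I*pi/4)    -1            exp(I*pi/4)     -I            exp(3*I*pi/4) 
  chi_6          1             -I              -1            I               1             -I              -1            I             
  chi_7          1             exp(-I*pi/4)    -I            exp(-3*I*pi/4)  -1            exp(3*I*pi/4)   I             exp(I*pi/4)   

Spot check: chi_0(6) = zeta_8^(0*6) = zeta_8^0 = 1.

Argument: Z/8Z is abelian, so all 8 irreducible complex representations are 1-dimensional. They are given by chi_k(m) = zeta_8^(k*m) for k = 0,...,7. Row orthogonality: sum_m chi_k(m) conj(chi_l(m)) = 8 * [k = l].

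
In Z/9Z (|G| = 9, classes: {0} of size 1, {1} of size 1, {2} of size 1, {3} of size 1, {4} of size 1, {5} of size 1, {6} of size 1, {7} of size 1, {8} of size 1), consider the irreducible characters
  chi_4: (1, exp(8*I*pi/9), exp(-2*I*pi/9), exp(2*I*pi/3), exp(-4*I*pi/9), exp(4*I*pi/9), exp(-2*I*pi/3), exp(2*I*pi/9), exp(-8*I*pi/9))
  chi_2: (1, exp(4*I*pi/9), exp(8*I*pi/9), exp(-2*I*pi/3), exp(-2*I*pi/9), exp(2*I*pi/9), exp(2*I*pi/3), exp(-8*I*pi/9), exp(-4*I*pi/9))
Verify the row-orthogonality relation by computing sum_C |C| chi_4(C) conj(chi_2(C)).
Sum = 0; so <chi_4, chi_2> = 0 (distinct irreducibles are orthogonal).

Derivation: Compute term by term over conjugacy classes (|C| * chi_4(C) * conj(chi_2(C))):
  1*(1)*conj(1) + 1*(exp(8*I*pi/9))*conj(exp(4*I*pi/9)) + 1*(exp(-2*I*pi/9))*conj(exp(8*I*pi/9)) + 1*(exp(2*I*pi/3))*conj(exp(-2*I*pi/3)) + 1*(exp(-4*I*pi/9))*conj(exp(-2*I*pi/9)) + 1*(exp(4*I*pi/9))*conj(exp(2*I*pi/9)) + 1*(exp(-2*I*pi/3))*conj(exp(2*I*pi/3)) + 1*(exp(2*I*pi/9))*conj(exp(-8*I*pi/9)) + 1*(exp(-8*I*pi/9))*conj(exp(-4*I*pi/9))
  = (1) + (exp(4*I*pi/9)) + (exp(8*I*pi/9)) + (exp(-2*I*pi/3)) + (exp(-2*I*pi/9)) + (exp(2*I*pi/9)) + (exp(2*I*pi/3)) + (exp(-8*I*pi/9)) + (exp(-4*I*pi/9))
  = 0.
(Exp terms are combined using exp(i*s)*conj(exp(i*t)) = exp(i*(s-t)), and sums of them are collapsed using the identity that for every m > 1 the m distinct m-th roots of unity sum to 0, e.g. 1 + exp(2*I*pi/3) + exp(-2*I*pi/3) = 0.)
Dividing by |G| = 9 gives 0/9 = 0, matching the row-orthogonality relation <chi_4, chi_2> = [chi_4 = chi_2].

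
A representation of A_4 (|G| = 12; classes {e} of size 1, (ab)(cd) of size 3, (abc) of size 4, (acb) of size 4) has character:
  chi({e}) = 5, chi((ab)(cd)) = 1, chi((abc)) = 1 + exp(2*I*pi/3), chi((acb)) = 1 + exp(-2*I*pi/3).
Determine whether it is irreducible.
Not irreducible (reducible): <chi, chi> = 3 > 1.

Details: <chi, chi> = (1/|G|) sum_C |C| * |chi(C)|^2 = (1/12)[1*|5|^2 + 3*|1|^2 + 4*|1 + exp(2*I*pi/3)|^2 + 4*|1 + exp(-2*I*pi/3)|^2]
  = (1/12)[(25) + (3) + (4) + (4)] = 36/12 = 3.
(Exp terms are combined using exp(i*s)*conj(exp(i*t)) = exp(i*(s-t)), and sums of them are collapsed using the identity that for every m > 1 the m distinct m-th roots of unity sum to 0, e.g. 1 + exp(2*I*pi/3) + exp(-2*I*pi/3) = 0.)
A character is irreducible iff <chi, chi> = 1, so this representation is reducible.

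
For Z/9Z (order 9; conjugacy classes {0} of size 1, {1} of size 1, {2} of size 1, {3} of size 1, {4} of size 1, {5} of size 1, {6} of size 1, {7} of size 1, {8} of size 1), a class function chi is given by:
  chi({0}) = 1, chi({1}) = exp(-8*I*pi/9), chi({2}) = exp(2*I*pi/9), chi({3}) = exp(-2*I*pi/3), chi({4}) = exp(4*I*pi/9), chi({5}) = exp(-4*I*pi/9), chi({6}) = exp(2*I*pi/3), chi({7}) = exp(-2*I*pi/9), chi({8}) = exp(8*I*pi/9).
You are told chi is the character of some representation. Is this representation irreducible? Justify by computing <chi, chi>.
Irreducible: <chi, chi> = 1.

Derivation: <chi, chi> = (1/|G|) sum_C |C| * |chi(C)|^2 = (1/9)[1*|1|^2 + 1*|exp(-8*I*pi/9)|^2 + 1*|exp(2*I*pi/9)|^2 + 1*|exp(-2*I*pi/3)|^2 + 1*|exp(4*I*pi/9)|^2 + 1*|exp(-4*I*pi/9)|^2 + 1*|exp(2*I*pi/3)|^2 + 1*|exp(-2*I*pi/9)|^2 + 1*|exp(8*I*pi/9)|^2]
  = (1/9)[(1) + (1) + (1) + (1) + (1) + (1) + (1) + (1) + (1)] = 9/9 = 1.
(Exp terms are combined using exp(i*s)*conj(exp(i*t)) = exp(i*(s-t)), and sums of them are collapsed using the identity that for every m > 1 the m distinct m-th roots of unity sum to 0, e.g. 1 + exp(2*I*pi/3) + exp(-2*I*pi/3) = 0.)
A character is irreducible iff <chi, chi> = 1, so this representation is irreducible.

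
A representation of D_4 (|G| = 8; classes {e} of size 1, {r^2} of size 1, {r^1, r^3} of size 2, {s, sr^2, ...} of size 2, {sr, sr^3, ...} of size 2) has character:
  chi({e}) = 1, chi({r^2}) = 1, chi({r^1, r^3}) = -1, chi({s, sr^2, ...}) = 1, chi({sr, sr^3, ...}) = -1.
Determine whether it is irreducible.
Irreducible: <chi, chi> = 1.

Working: <chi, chi> = (1/|G|) sum_C |C| * |chi(C)|^2 = (1/8)[1*|1|^2 + 1*|1|^2 + 2*|-1|^2 + 2*|1|^2 + 2*|-1|^2]
  = (1/8)[(1) + (1) + (2) + (2) + (2)] = 8/8 = 1.
A character is irreducible iff <chi, chi> = 1, so this representation is irreducible.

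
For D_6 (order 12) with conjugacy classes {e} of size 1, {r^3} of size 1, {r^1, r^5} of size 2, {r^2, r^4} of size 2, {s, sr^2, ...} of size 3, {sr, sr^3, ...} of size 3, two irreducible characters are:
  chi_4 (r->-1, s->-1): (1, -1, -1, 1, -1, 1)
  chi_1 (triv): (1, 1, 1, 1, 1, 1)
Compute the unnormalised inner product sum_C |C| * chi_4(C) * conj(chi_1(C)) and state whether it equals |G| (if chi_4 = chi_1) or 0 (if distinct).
Sum = 0; so <chi_4, chi_1> = 0 (distinct irreducibles are orthogonal).

Proof sketch: Compute term by term over conjugacy classes (|C| * chi_4(C) * conj(chi_1(C))):
  1*(1)*conj(1) + 1*(-1)*conj(1) + 2*(-1)*conj(1) + 2*(1)*conj(1) + 3*(-1)*conj(1) + 3*(1)*conj(1)
  = (1) + (-1) + (-2) + (2) + (-3) + (3)
  = 0.
Dividing by |G| = 12 gives 0/12 = 0, matching the row-orthogonality relation <chi_4, chi_1> = [chi_4 = chi_1].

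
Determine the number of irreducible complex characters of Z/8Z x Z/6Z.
48

Working: The number of irreducible complex representations of a finite group equals its number of conjugacy classes. Z/8Z x Z/6Z is abelian of order 48, so every element is its own conjugacy class: 48 classes, so Z/8Z x Z/6Z (order 48) has exactly 48 irreducible complex representations.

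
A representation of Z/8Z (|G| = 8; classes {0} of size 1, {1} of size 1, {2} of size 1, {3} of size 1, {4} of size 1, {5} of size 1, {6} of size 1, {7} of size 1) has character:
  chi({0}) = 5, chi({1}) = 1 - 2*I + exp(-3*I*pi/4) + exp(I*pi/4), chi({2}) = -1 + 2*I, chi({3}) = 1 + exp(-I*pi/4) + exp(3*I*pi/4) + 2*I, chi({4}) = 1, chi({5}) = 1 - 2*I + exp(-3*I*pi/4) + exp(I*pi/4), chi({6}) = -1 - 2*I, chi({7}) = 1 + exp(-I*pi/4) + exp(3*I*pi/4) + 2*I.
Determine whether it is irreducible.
Not irreducible (reducible): <chi, chi> = 7 > 1.

Why: <chi, chi> = (1/|G|) sum_C |C| * |chi(C)|^2 = (1/8)[1*|5|^2 + 1*|1 - 2*I + exp(-3*I*pi/4) + exp(I*pi/4)|^2 + 1*|-1 + 2*I|^2 + 1*|1 + exp(-I*pi/4) + exp(3*I*pi/4) + 2*I|^2 + 1*|1|^2 + 1*|1 - 2*I + exp(-3*I*pi/4) + exp(I*pi/4)|^2 + 1*|-1 - 2*I|^2 + 1*|1 + exp(-I*pi/4) + exp(3*I*pi/4) + 2*I|^2]
  = (1/8)[(25) + (5) + (5) + (5) + (1) + (5) + (5) + (5)] = 56/8 = 7.
(Exp terms are combined using exp(i*s)*conj(exp(i*t)) = exp(i*(s-t)), and sums of them are collapsed using the identity that for every m > 1 the m distinct m-th roots of unity sum to 0, e.g. 1 + exp(2*I*pi/3) + exp(-2*I*pi/3) = 0.)
A character is irreducible iff <chi, chi> = 1, so this representation is reducible.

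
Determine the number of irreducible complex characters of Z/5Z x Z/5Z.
25

Explanation: The number of irreducible complex representations of a finite group equals its number of conjugacy classes. Z/5Z x Z/5Z is abelian of order 25, so every element is its own conjugacy class: 25 classes, so Z/5Z x Z/5Z (order 25) has exactly 25 irreducible complex representations.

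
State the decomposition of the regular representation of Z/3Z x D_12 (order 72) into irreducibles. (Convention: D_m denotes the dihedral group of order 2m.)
Each irreducible V_i of dimension d_i appears with multiplicity d_i, i.e. rho_reg = (direct sum over all irreducibles V_i) d_i V_i. The irreducible dimensions for Z/3Z x D_12 are 1, 1, 1, 1, 1, 1, 1, 1, 1, 1, 1, 1, 2, 2, 2, 2, 2, 2, 2, 2, 2, 2, 2, 2, 2, 2, 2: 12 irreducibles of dimension 1, each with multiplicity 1; 15 irreducibles of dimension 2, each with multiplicity 2. Total dimension 12*1*1 + 15*2*2 = 72 = |G|.

Solution. General theorem: in the regular representation of a finite group G, each irreducible appears with multiplicity equal to its dimension. Check: dim(rho_reg) = sum d_i^2 = 1 + 1 + 1 + 1 + 1 + 1 + 1 + 1 + 1 + 1 + 1 + 1 + 4 + 4 + 4 + 4 + 4 + 4 + 4 + 4 + 4 + 4 + 4 + 4 + 4 + 4 + 4 = 72 = |G|.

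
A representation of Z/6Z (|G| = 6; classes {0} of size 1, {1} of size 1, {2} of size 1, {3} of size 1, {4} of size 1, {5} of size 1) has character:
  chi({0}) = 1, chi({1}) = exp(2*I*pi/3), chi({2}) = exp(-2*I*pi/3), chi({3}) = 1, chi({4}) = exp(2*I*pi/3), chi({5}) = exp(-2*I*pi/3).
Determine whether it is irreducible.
Irreducible: <chi, chi> = 1.

Justification: <chi, chi> = (1/|G|) sum_C |C| * |chi(C)|^2 = (1/6)[1*|1|^2 + 1*|exp(2*I*pi/3)|^2 + 1*|exp(-2*I*pi/3)|^2 + 1*|1|^2 + 1*|exp(2*I*pi/3)|^2 + 1*|exp(-2*I*pi/3)|^2]
  = (1/6)[(1) + (1) + (1) + (1) + (1) + (1)] = 6/6 = 1.
(Exp terms are combined using exp(i*s)*conj(exp(i*t)) = exp(i*(s-t)), and sums of them are collapsed using the identity that for every m > 1 the m distinct m-th roots of unity sum to 0, e.g. 1 + exp(2*I*pi/3) + exp(-2*I*pi/3) = 0.)
A character is irreducible iff <chi, chi> = 1, so this representation is irreducible.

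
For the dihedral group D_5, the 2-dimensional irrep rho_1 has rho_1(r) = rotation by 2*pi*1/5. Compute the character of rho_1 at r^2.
chi_{rho_1}(r^2) = 2*cos(2*pi*1*2/5) = -sqrt(5)/2 - 1/2

Details: rho_1(r^2) is rotation by angle 2*pi*1*2/5, whose trace is 2*cos(2*pi*1*2/5) = -sqrt(5)/2 - 1/2.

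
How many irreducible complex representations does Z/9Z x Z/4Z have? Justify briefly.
36

Details: The number of irreducible complex representations of a finite group equals its number of conjugacy classes. Z/9Z x Z/4Z is abelian of order 36, so every element is its own conjugacy class: 36 classes, so Z/9Z x Z/4Z (order 36) has exactly 36 irreducible complex representations.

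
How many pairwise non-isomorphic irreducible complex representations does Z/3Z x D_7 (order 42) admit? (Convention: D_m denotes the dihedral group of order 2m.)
15

Derivation: The number of irreducible complex representations of a finite group equals its number of conjugacy classes. For a direct product, #classes(G x H) = #classes(G) * #classes(H). Z/3Z has 3 classes (abelian), D_7 has 5 classes, so 3 * 5 = 15, so Z/3Z x D_7 (order 42) has exactly 15 irreducible complex representations.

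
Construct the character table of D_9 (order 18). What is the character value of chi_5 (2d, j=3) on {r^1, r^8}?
Conjugacy classes: {e} of size 1, {r^1, r^8} of size 2, {r^2, r^7} of size 2, {r^3, r^6} of size 2, {r^4, r^5} of size 2, {s, sr, ..., sr^8} of size 9.
Character table:
  irrep \ class              {e} (size 1)  {r^1, r^8} (size 2)  {r^2, r^7} (size 2)  {r^3, r^6} (size 2)  {r^4, r^5} (size 2)  {s, sr, ..., sr^8} (size 9)
  chi_1 (triv)               1             1                    1                    1                    1                    1                          
  chi_2 (sign: r->1, s->-1)  1             1                    1                    1                    1                    -1                         
  chi_3 (2d, j=1)            2             2*cos(2*pi/9)        2*cos(4*pi/9)        -1                   -2*cos(pi/9)         0                          
  chi_4 (2d, j=2)            2             2*cos(4*pi/9)        -2*cos(pi/9)         -1                   2*cos(2*pi/9)        0                          
  chi_5 (2d, j=3)            2             -1                   -1                   2                    -1                   0                          
  chi_6 (2d, j=4)            2             -2*cos(pi/9)         2*cos(2*pi/9)        -1                   2*cos(4*pi/9)        0                          

Spot check: chi_5 (2d, j=3) on {r^1, r^8} = -1.

Why: D_9 has order 2*9 = 18 with 6 conjugacy classes, hence 6 irreducibles. Sum of squared dims 1 + 1 + 4 + 4 + 4 + 4 = 18 = |G|. Linear characters come from the abelianisation; the 2-dimensional irreps have character r^k -> 2*cos(2*pi*j*k/9), reflections -> 0.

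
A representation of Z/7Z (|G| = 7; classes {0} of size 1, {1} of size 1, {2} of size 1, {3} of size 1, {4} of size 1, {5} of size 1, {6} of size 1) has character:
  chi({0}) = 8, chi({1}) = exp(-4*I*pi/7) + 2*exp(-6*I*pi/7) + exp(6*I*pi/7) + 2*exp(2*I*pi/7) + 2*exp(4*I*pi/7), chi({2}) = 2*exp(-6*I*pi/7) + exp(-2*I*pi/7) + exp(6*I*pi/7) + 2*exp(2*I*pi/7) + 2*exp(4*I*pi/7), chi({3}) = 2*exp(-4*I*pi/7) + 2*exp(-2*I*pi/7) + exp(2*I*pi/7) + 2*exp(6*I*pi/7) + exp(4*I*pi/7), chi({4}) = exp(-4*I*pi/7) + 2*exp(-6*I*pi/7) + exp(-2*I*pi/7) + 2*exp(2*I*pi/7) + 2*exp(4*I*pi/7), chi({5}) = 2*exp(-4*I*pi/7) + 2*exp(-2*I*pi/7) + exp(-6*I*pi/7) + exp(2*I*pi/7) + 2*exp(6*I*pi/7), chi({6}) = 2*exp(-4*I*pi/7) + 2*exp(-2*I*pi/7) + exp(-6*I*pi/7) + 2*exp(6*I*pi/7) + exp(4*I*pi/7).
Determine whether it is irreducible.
Not irreducible (reducible): <chi, chi> = 14 > 1.

Proof sketch: <chi, chi> = (1/|G|) sum_C |C| * |chi(C)|^2 = (1/7)[1*|8|^2 + 1*|exp(-4*I*pi/7) + 2*exp(-6*I*pi/7) + exp(6*I*pi/7) + 2*exp(2*I*pi/7) + 2*exp(4*I*pi/7)|^2 + 1*|2*exp(-6*I*pi/7) + exp(-2*I*pi/7) + exp(6*I*pi/7) + 2*exp(2*I*pi/7) + 2*exp(4*I*pi/7)|^2 + 1*|2*exp(-4*I*pi/7) + 2*exp(-2*I*pi/7) + exp(2*I*pi/7) + 2*exp(6*I*pi/7) + exp(4*I*pi/7)|^2 + 1*|exp(-4*I*pi/7) + 2*exp(-6*I*pi/7) + exp(-2*I*pi/7) + 2*exp(2*I*pi/7) + 2*exp(4*I*pi/7)|^2 + 1*|2*exp(-4*I*pi/7) + 2*exp(-2*I*pi/7) + exp(-6*I*pi/7) + exp(2*I*pi/7) + 2*exp(6*I*pi/7)|^2 + 1*|2*exp(-4*I*pi/7) + 2*exp(-2*I*pi/7) + exp(-6*I*pi/7) + 2*exp(6*I*pi/7) + exp(4*I*pi/7)|^2]
  = (1/7)[(64) + (14 + 10*exp(-2*I*pi/7) + 7*exp(-4*I*pi/7) + 8*exp(-6*I*pi/7) + 8*exp(6*I*pi/7) + 7*exp(4*I*pi/7) + 10*exp(2*I*pi/7)) + (14 + 10*exp(-4*I*pi/7) + 8*exp(-2*I*pi/7) + 7*exp(-6*I*pi/7) + 7*exp(6*I*pi/7) + 8*exp(2*I*pi/7) + 10*exp(4*I*pi/7)) + (14 + 8*exp(-4*I*pi/7) + 7*exp(-2*I*pi/7) + 10*exp(-6*I*pi/7) + 10*exp(6*I*pi/7) + 7*exp(2*I*pi/7) + 8*exp(4*I*pi/7)) + (14 + 8*exp(-4*I*pi/7) + 7*exp(-2*I*pi/7) + 10*exp(-6*I*pi/7) + 10*exp(6*I*pi/7) + 7*exp(2*I*pi/7) + 8*exp(4*I*pi/7)) + (14 + 10*exp(-4*I*pi/7) + 8*exp(-2*I*pi/7) + 7*exp(-6*I*pi/7) + 7*exp(6*I*pi/7) + 8*exp(2*I*pi/7) + 10*exp(4*I*pi/7)) + (14 + 10*exp(-2*I*pi/7) + 7*exp(-4*I*pi/7) + 8*exp(-6*I*pi/7) + 8*exp(6*I*pi/7) + 7*exp(4*I*pi/7) + 10*exp(2*I*pi/7))] = 98/7 = 14.
(Exp terms are combined using exp(i*s)*conj(exp(i*t)) = exp(i*(s-t)), and sums of them are collapsed using the identity that for every m > 1 the m distinct m-th roots of unity sum to 0, e.g. 1 + exp(2*I*pi/3) + exp(-2*I*pi/3) = 0.)
A character is irreducible iff <chi, chi> = 1, so this representation is reducible.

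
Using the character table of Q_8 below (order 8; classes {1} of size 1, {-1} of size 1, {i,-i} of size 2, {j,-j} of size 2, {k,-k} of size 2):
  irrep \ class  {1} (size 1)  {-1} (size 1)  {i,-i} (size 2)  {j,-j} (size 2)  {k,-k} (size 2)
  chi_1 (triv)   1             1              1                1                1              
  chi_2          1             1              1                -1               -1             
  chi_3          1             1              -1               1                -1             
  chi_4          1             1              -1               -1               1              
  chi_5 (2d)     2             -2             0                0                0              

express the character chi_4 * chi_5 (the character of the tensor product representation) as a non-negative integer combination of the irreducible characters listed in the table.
chi_4 tensor chi_5 = chi_5 (all other irreducibles have multiplicity 0).

Reasoning: The character of a tensor product is the pointwise product (chi_4 * chi_5)(C) = chi_4(C) * chi_5(C):
  {1}: (1)*(2), {-1}: (1)*(-2), {i,-i}: (-1)*(0), {j,-j}: (-1)*(0), {k,-k}: (1)*(0)
so (chi_4 * chi_5) takes values
  {1} -> 2, {-1} -> -2, {i,-i} -> 0, {j,-j} -> 0, {k,-k} -> 0.
Now take the inner product of this character with each irreducible chi from the table, <chi_4*chi_5, chi> = (1/8) sum_C |C| (chi_4*chi_5)(C) conj(chi(C)):
  <chi_4*chi_5, chi_1> = (1/8)[1*(2)*conj(1) + 1*(-2)*conj(1) + 2*(0)*conj(1) + 2*(0)*conj(1) + 2*(0)*conj(1)]
      = (1/8)[(2) + (-2) + (0) + (0) + (0)] = 0/8 = 0
  <chi_4*chi_5, chi_2> = (1/8)[1*(2)*conj(1) + 1*(-2)*conj(1) + 2*(0)*conj(1) + 2*(0)*conj(-1) + 2*(0)*conj(-1)]
      = (1/8)[(2) + (-2) + (0) + (0) + (0)] = 0/8 = 0
  <chi_4*chi_5, chi_3> = (1/8)[1*(2)*conj(1) + 1*(-2)*conj(1) + 2*(0)*conj(-1) + 2*(0)*conj(1) + 2*(0)*conj(-1)]
      = (1/8)[(2) + (-2) + (0) + (0) + (0)] = 0/8 = 0
  <chi_4*chi_5, chi_4> = (1/8)[1*(2)*conj(1) + 1*(-2)*conj(1) + 2*(0)*conj(-1) + 2*(0)*conj(-1) + 2*(0)*conj(1)]
      = (1/8)[(2) + (-2) + (0) + (0) + (0)] = 0/8 = 0
  <chi_4*chi_5, chi_5> = (1/8)[1*(2)*conj(2) + 1*(-2)*conj(-2) + 2*(0)*conj(0) + 2*(0)*conj(0) + 2*(0)*conj(0)]
      = (1/8)[(4) + (4) + (0) + (0) + (0)] = 8/8 = 1
Hence the multiplicities are chi_5: 1. Dimension check: dim(chi_4)*dim(chi_5) = 1*2 = 2 and sum (mult * dim) = 1*2 = 2.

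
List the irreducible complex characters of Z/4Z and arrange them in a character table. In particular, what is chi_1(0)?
Character table of Z/4Z (irreps indexed chi_0,...,chi_3 with chi_k(m) = zeta_4^(k*m), zeta_4 = exp(2*pi*i/4)):
  irrep \ class  {0} (size 1)  {1} (size 1)  {2} (size 1)  {3} (size 1)
  chi_0          1             1             1             1           
  chi_1          1             I             -1            -I          
  chi_2          1             -1            1             -1          
  chi_3          1             -I            -1            I           

Spot check: chi_1(0) = zeta_4^(1*0) = zeta_4^0 = 1.

Why: Z/4Z is abelian, so all 4 irreducible complex representations are 1-dimensional. They are given by chi_k(m) = zeta_4^(k*m) for k = 0,...,3. Row orthogonality: sum_m chi_k(m) conj(chi_l(m)) = 4 * [k = l].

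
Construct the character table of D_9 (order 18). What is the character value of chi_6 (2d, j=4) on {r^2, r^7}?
Conjugacy classes: {e} of size 1, {r^1, r^8} of size 2, {r^2, r^7} of size 2, {r^3, r^6} of size 2, {r^4, r^5} of size 2, {s, sr, ..., sr^8} of size 9.
Character table:
  irrep \ class              {e} (size 1)  {r^1, r^8} (size 2)  {r^2, r^7} (size 2)  {r^3, r^6} (size 2)  {r^4, r^5} (size 2)  {s, sr, ..., sr^8} (size 9)
  chi_1 (triv)               1             1                    1                    1                    1                    1                          
  chi_2 (sign: r->1, s->-1)  1             1                    1                    1                    1                    -1                         
  chi_3 (2d, j=1)            2             2*cos(2*pi/9)        2*cos(4*pi/9)        -1                   -2*cos(pi/9)         0                          
  chi_4 (2d, j=2)            2             2*cos(4*pi/9)        -2*cos(pi/9)         -1                   2*cos(2*pi/9)        0                          
  chi_5 (2d, j=3)            2             -1                   -1                   2                    -1                   0                          
  chi_6 (2d, j=4)            2             -2*cos(pi/9)         2*cos(2*pi/9)        -1                   2*cos(4*pi/9)        0                          

Spot check: chi_6 (2d, j=4) on {r^2, r^7} = 2*cos(2*pi/9).

Reasoning: D_9 has order 2*9 = 18 with 6 conjugacy classes, hence 6 irreducibles. Sum of squared dims 1 + 1 + 4 + 4 + 4 + 4 = 18 = |G|. Linear characters come from the abelianisation; the 2-dimensional irreps have character r^k -> 2*cos(2*pi*j*k/9), reflections -> 0.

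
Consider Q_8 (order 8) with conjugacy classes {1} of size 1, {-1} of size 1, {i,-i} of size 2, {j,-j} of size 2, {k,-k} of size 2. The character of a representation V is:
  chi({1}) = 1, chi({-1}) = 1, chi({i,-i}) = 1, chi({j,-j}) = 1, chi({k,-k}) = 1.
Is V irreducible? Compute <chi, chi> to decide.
Irreducible: <chi, chi> = 1.

Working: <chi, chi> = (1/|G|) sum_C |C| * |chi(C)|^2 = (1/8)[1*|1|^2 + 1*|1|^2 + 2*|1|^2 + 2*|1|^2 + 2*|1|^2]
  = (1/8)[(1) + (1) + (2) + (2) + (2)] = 8/8 = 1.
A character is irreducible iff <chi, chi> = 1, so this representation is irreducible.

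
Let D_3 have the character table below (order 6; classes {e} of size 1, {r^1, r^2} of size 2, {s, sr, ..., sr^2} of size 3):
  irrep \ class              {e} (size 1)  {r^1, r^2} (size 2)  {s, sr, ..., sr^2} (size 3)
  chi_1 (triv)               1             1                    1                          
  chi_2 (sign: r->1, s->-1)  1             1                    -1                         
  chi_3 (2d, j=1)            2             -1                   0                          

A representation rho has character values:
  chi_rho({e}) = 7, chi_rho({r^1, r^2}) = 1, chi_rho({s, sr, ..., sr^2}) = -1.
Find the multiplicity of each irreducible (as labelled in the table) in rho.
Multiplicities: chi_1: 1, chi_2: 2, chi_3: 2.

Justification: Use <chi_rho, chi> = (1/|G|) sum_C |C| * chi_rho(C) * conj(chi(C)) with |G| = 6 for each irreducible chi in the table:
  <chi_rho, chi_1> = (1/6)[1*(7)*conj(1) + 2*(1)*conj(1) + 3*(-1)*conj(1)]
      = (1/6)[(7) + (2) + (-3)] = 6/6 = 1
  <chi_rho, chi_2> = (1/6)[1*(7)*conj(1) + 2*(1)*conj(1) + 3*(-1)*conj(-1)]
      = (1/6)[(7) + (2) + (3)] = 12/6 = 2
  <chi_rho, chi_3> = (1/6)[1*(7)*conj(2) + 2*(1)*conj(-1) + 3*(-1)*conj(0)]
      = (1/6)[(14) + (-2) + (0)] = 12/6 = 2
Dimension check: dim(rho) = sum (mult * dim) = 1*1 + 2*1 + 2*2 = 7 = chi_rho(e) = 7.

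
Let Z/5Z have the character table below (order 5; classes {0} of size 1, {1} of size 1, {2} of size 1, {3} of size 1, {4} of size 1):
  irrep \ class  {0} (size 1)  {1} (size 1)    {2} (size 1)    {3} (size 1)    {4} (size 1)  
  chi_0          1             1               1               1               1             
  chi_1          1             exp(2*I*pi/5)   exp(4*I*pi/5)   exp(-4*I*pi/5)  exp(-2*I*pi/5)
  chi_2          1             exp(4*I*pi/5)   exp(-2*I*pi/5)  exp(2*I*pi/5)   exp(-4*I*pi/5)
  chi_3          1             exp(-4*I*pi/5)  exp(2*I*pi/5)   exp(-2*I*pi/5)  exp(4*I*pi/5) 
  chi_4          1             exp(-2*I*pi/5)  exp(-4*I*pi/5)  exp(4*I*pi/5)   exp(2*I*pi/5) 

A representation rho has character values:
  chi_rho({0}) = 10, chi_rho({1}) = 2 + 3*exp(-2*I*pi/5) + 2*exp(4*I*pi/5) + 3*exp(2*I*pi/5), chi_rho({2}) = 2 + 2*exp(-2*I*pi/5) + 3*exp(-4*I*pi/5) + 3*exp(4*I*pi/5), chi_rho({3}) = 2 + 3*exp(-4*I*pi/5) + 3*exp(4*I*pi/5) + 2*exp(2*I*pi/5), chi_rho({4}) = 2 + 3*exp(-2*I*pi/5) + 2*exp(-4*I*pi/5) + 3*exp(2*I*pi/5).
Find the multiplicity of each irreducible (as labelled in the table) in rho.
Multiplicities: chi_0: 2, chi_1: 3, chi_2: 2, chi_3: 0, chi_4: 3.

Argument: Use <chi_rho, chi> = (1/|G|) sum_C |C| * chi_rho(C) * conj(chi(C)) with |G| = 5 for each irreducible chi in the table:
  <chi_rho, chi_0> = (1/5)[1*(10)*conj(1) + 1*(2 + 3*exp(-2*I*pi/5) + 2*exp(4*I*pi/5) + 3*exp(2*I*pi/5))*conj(1) + 1*(2 + 2*exp(-2*I*pi/5) + 3*exp(-4*I*pi/5) + 3*exp(4*I*pi/5))*conj(1) + 1*(2 + 3*exp(-4*I*pi/5) + 3*exp(4*I*pi/5) + 2*exp(2*I*pi/5))*conj(1) + 1*(2 + 3*exp(-2*I*pi/5) + 2*exp(-4*I*pi/5) + 3*exp(2*I*pi/5))*conj(1)]
      = (1/5)[(10) + (2 + 3*exp(-2*I*pi/5) + 2*exp(4*I*pi/5) + 3*exp(2*I*pi/5)) + (2 + 2*exp(-2*I*pi/5) + 3*exp(-4*I*pi/5) + 3*exp(4*I*pi/5)) + (2 + 3*exp(-4*I*pi/5) + 3*exp(4*I*pi/5) + 2*exp(2*I*pi/5)) + (2 + 3*exp(-2*I*pi/5) + 2*exp(-4*I*pi/5) + 3*exp(2*I*pi/5))] = 10/5 = 2
  <chi_rho, chi_1> = (1/5)[1*(10)*conj(1) + 1*(2 + 3*exp(-2*I*pi/5) + 2*exp(4*I*pi/5) + 3*exp(2*I*pi/5))*conj(exp(2*I*pi/5)) + 1*(2 + 2*exp(-2*I*pi/5) + 3*exp(-4*I*pi/5) + 3*exp(4*I*pi/5))*conj(exp(4*I*pi/5)) + 1*(2 + 3*exp(-4*I*pi/5) + 3*exp(4*I*pi/5) + 2*exp(2*I*pi/5))*conj(exp(-4*I*pi/5)) + 1*(2 + 3*exp(-2*I*pi/5) + 2*exp(-4*I*pi/5) + 3*exp(2*I*pi/5))*conj(exp(-2*I*pi/5))]
      = (1/5)[(10) + (3 + 2*exp(-2*I*pi/5) + 3*exp(-4*I*pi/5) + 2*exp(2*I*pi/5)) + (3 + 2*exp(-4*I*pi/5) + 2*exp(4*I*pi/5) + 3*exp(2*I*pi/5)) + (3 + 3*exp(-2*I*pi/5) + 2*exp(-4*I*pi/5) + 2*exp(4*I*pi/5)) + (3 + 2*exp(-2*I*pi/5) + 3*exp(4*I*pi/5) + 2*exp(2*I*pi/5))] = 15/5 = 3
  <chi_rho, chi_2> = (1/5)[1*(10)*conj(1) + 1*(2 + 3*exp(-2*I*pi/5) + 2*exp(4*I*pi/5) + 3*exp(2*I*pi/5))*conj(exp(4*I*pi/5)) + 1*(2 + 2*exp(-2*I*pi/5) + 3*exp(-4*I*pi/5) + 3*exp(4*I*pi/5))*conj(exp(-2*I*pi/5)) + 1*(2 + 3*exp(-4*I*pi/5) + 3*exp(4*I*pi/5) + 2*exp(2*I*pi/5))*conj(exp(2*I*pi/5)) + 1*(2 + 3*exp(-2*I*pi/5) + 2*exp(-4*I*pi/5) + 3*exp(2*I*pi/5))*conj(exp(-4*I*pi/5))]
      = (1/5)[(10) + (2 + 3*exp(-2*I*pi/5) + 2*exp(-4*I*pi/5) + 3*exp(4*I*pi/5)) + (2 + 3*exp(-2*I*pi/5) + 3*exp(-4*I*pi/5) + 2*exp(2*I*pi/5)) + (2 + 2*exp(-2*I*pi/5) + 3*exp(4*I*pi/5) + 3*exp(2*I*pi/5)) + (2 + 3*exp(-4*I*pi/5) + 2*exp(4*I*pi/5) + 3*exp(2*I*pi/5))] = 10/5 = 2
  <chi_rho, chi_3> = (1/5)[1*(10)*conj(1) + 1*(2 + 3*exp(-2*I*pi/5) + 2*exp(4*I*pi/5) + 3*exp(2*I*pi/5))*conj(exp(-4*I*pi/5)) + 1*(2 + 2*exp(-2*I*pi/5) + 3*exp(-4*I*pi/5) + 3*exp(4*I*pi/5))*conj(exp(2*I*pi/5)) + 1*(2 + 3*exp(-4*I*pi/5) + 3*exp(4*I*pi/5) + 2*exp(2*I*pi/5))*conj(exp(-2*I*pi/5)) + 1*(2 + 3*exp(-2*I*pi/5) + 2*exp(-4*I*pi/5) + 3*exp(2*I*pi/5))*conj(exp(4*I*pi/5))]
      = (1/5)[(10) + (2*exp(-2*I*pi/5) + 3*exp(-4*I*pi/5) + 2*exp(4*I*pi/5) + 3*exp(2*I*pi/5)) + (2*exp(-2*I*pi/5) + 2*exp(-4*I*pi/5) + 3*exp(4*I*pi/5) + 3*exp(2*I*pi/5)) + (3*exp(-2*I*pi/5) + 3*exp(-4*I*pi/5) + 2*exp(4*I*pi/5) + 2*exp(2*I*pi/5)) + (3*exp(-2*I*pi/5) + 2*exp(-4*I*pi/5) + 3*exp(4*I*pi/5) + 2*exp(2*I*pi/5))] = 0/5 = 0
  <chi_rho, chi_4> = (1/5)[1*(10)*conj(1) + 1*(2 + 3*exp(-2*I*pi/5) + 2*exp(4*I*pi/5) + 3*exp(2*I*pi/5))*conj(exp(-2*I*pi/5)) + 1*(2 + 2*exp(-2*I*pi/5) + 3*exp(-4*I*pi/5) + 3*exp(4*I*pi/5))*conj(exp(-4*I*pi/5)) + 1*(2 + 3*exp(-4*I*pi/5) + 3*exp(4*I*pi/5) + 2*exp(2*I*pi/5))*conj(exp(4*I*pi/5)) + 1*(2 + 3*exp(-2*I*pi/5) + 2*exp(-4*I*pi/5) + 3*exp(2*I*pi/5))*conj(exp(2*I*pi/5))]
      = (1/5)[(10) + (3 + 2*exp(-4*I*pi/5) + 3*exp(4*I*pi/5) + 2*exp(2*I*pi/5)) + (3 + 3*exp(-2*I*pi/5) + 2*exp(4*I*pi/5) + 2*exp(2*I*pi/5)) + (3 + 2*exp(-2*I*pi/5) + 2*exp(-4*I*pi/5) + 3*exp(2*I*pi/5)) + (3 + 2*exp(-2*I*pi/5) + 3*exp(-4*I*pi/5) + 2*exp(4*I*pi/5))] = 15/5 = 3
(Exp terms are combined using exp(i*s)*conj(exp(i*t)) = exp(i*(s-t)), and sums of them are collapsed using the identity that for every m > 1 the m distinct m-th roots of unity sum to 0, e.g. 1 + exp(2*I*pi/3) + exp(-2*I*pi/3) = 0.)
Dimension check: dim(rho) = sum (mult * dim) = 2*1 + 3*1 + 2*1 + 0*1 + 3*1 = 10 = chi_rho(e) = 10.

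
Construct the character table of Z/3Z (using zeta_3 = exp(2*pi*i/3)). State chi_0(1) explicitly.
Character table of Z/3Z (irreps indexed chi_0,...,chi_2 with chi_k(m) = zeta_3^(k*m), zeta_3 = exp(2*pi*i/3)):
  irrep \ class  {0} (size 1)  {1} (size 1)    {2} (size 1)  
  chi_0          1             1               1             
  chi_1          1             exp(2*I*pi/3)   exp(-2*I*pi/3)
  chi_2          1             exp(-2*I*pi/3)  exp(2*I*pi/3) 

Spot check: chi_0(1) = zeta_3^(0*1) = zeta_3^0 = 1.

Details: Z/3Z is abelian, so all 3 irreducible complex representations are 1-dimensional. They are given by chi_k(m) = zeta_3^(k*m) for k = 0,...,2. Row orthogonality: sum_m chi_k(m) conj(chi_l(m)) = 3 * [k = l].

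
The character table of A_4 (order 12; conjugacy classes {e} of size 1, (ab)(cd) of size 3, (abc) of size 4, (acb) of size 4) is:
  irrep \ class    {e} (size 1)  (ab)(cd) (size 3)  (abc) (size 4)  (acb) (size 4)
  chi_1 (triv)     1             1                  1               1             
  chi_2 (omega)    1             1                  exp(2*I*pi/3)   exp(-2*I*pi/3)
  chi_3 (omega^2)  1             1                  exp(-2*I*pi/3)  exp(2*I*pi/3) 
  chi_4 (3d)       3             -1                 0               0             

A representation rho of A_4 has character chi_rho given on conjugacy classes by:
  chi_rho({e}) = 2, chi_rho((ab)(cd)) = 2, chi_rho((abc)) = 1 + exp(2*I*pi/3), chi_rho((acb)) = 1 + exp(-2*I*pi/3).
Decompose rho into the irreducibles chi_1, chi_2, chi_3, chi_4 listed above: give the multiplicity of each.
Multiplicities: chi_1: 1, chi_2: 1, chi_3: 0, chi_4: 0.

Working: Use <chi_rho, chi> = (1/|G|) sum_C |C| * chi_rho(C) * conj(chi(C)) with |G| = 12 for each irreducible chi in the table:
  <chi_rho, chi_1> = (1/12)[1*(2)*conj(1) + 3*(2)*conj(1) + 4*(1 + exp(2*I*pi/3))*conj(1) + 4*(1 + exp(-2*I*pi/3))*conj(1)]
      = (1/12)[(2) + (6) + (4 + 4*exp(2*I*pi/3)) + (4 + 4*exp(-2*I*pi/3))] = 12/12 = 1
  <chi_rho, chi_2> = (1/12)[1*(2)*conj(1) + 3*(2)*conj(1) + 4*(1 + exp(2*I*pi/3))*conj(exp(2*I*pi/3)) + 4*(1 + exp(-2*I*pi/3))*conj(exp(-2*I*pi/3))]
      = (1/12)[(2) + (6) + (4 + 4*exp(-2*I*pi/3)) + (4 + 4*exp(2*I*pi/3))] = 12/12 = 1
  <chi_rho, chi_3> = (1/12)[1*(2)*conj(1) + 3*(2)*conj(1) + 4*(1 + exp(2*I*pi/3))*conj(exp(-2*I*pi/3)) + 4*(1 + exp(-2*I*pi/3))*conj(exp(2*I*pi/3))]
      = (1/12)[(2) + (6) + (-4) + (-4)] = 0/12 = 0
  <chi_rho, chi_4> = (1/12)[1*(2)*conj(3) + 3*(2)*conj(-1) + 4*(1 + exp(2*I*pi/3))*conj(0) + 4*(1 + exp(-2*I*pi/3))*conj(0)]
      = (1/12)[(6) + (-6) + (0) + (0)] = 0/12 = 0
(Exp terms are combined using exp(i*s)*conj(exp(i*t)) = exp(i*(s-t)), and sums of them are collapsed using the identity that for every m > 1 the m distinct m-th roots of unity sum to 0, e.g. 1 + exp(2*I*pi/3) + exp(-2*I*pi/3) = 0.)
Dimension check: dim(rho) = sum (mult * dim) = 1*1 + 1*1 + 0*1 + 0*3 = 2 = chi_rho(e) = 2.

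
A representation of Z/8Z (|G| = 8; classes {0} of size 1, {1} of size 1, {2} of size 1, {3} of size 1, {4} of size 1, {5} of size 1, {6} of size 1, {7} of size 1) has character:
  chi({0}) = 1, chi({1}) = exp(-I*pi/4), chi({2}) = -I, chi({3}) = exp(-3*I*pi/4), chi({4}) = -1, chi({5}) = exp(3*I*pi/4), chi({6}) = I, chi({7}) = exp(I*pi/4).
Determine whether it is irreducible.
Irreducible: <chi, chi> = 1.

Details: <chi, chi> = (1/|G|) sum_C |C| * |chi(C)|^2 = (1/8)[1*|1|^2 + 1*|exp(-I*pi/4)|^2 + 1*|-I|^2 + 1*|exp(-3*I*pi/4)|^2 + 1*|-1|^2 + 1*|exp(3*I*pi/4)|^2 + 1*|I|^2 + 1*|exp(I*pi/4)|^2]
  = (1/8)[(1) + (1) + (1) + (1) + (1) + (1) + (1) + (1)] = 8/8 = 1.
(Exp terms are combined using exp(i*s)*conj(exp(i*t)) = exp(i*(s-t)), and sums of them are collapsed using the identity that for every m > 1 the m distinct m-th roots of unity sum to 0, e.g. 1 + exp(2*I*pi/3) + exp(-2*I*pi/3) = 0.)
A character is irreducible iff <chi, chi> = 1, so this representation is irreducible.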